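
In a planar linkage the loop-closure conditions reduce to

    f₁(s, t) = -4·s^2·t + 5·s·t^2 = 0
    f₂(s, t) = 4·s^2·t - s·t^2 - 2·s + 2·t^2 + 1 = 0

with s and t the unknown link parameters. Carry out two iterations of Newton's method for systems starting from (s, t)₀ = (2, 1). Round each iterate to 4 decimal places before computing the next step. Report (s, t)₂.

(0.9204, 0.5200)

At (2, 1): F = (-6.0000, 13.0000).
Jacobian J = [[-8·s·t + 5·t^2, -4·s^2 + 10·s·t], [8·s·t - t^2 - 2, 4·s^2 - 2·s·t + 4·t]].
At the point, J = [[-11.0000, 4.0000], [13.0000, 16.0000]] (det J = -228.0000).
Solving J·Δ = −F gives Δ = (-0.6491, -0.2851).
Then the next iterate is (s, t)₁ = (1.3509, 0.7149).
Round to (1.3509, 0.7149) and repeat: F = (-1.766469, 3.848515), J = [[-5.170657, 2.357861], [5.214985, 8.227806]].
Δ = (-0.4305, -0.1949), so (s, t)₂ = (0.9204, 0.5200).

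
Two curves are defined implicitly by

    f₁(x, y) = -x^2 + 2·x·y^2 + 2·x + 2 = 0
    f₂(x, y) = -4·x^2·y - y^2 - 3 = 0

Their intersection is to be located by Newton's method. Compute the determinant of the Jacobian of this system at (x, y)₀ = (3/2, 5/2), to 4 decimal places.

289.0000

J = [[-2·x + 2·y^2 + 2, 4·x·y], [-8·x·y, -4·x^2 - 2·y]].
At the point, J = [[11.5000, 15.0000], [-30.0000, -14.0000]].
det J = 289.0000.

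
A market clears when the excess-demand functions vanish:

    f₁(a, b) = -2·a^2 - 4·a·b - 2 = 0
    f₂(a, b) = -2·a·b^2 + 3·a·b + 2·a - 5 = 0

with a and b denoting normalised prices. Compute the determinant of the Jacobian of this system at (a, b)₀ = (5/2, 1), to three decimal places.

65.000

J = [[-4·a - 4·b, -4·a], [-2·b^2 + 3·b + 2, -4·a·b + 3·a]].
At the point, J = [[-14.000, -10.000], [3.000, -2.500]].
det J = 65.000.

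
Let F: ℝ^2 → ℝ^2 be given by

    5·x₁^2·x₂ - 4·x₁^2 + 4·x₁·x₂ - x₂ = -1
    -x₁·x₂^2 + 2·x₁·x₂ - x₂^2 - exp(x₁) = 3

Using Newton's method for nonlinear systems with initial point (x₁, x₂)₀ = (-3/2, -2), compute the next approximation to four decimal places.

(-1.0394, -1.8021)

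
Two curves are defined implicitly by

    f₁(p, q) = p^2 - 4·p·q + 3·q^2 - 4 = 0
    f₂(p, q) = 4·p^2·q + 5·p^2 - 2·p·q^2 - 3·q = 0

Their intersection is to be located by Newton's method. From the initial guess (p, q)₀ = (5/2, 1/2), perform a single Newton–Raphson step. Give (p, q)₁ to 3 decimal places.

At (5/2, 1/2): F = (-2.000, 41.000).
Jacobian J = [[2·p - 4·q, -4·p + 6·q], [8·p·q + 10·p - 2·q^2, 4·p^2 - 4·p·q - 3]].
At the point, J = [[3.000, -7.000], [34.500, 17.000]] (det J = 292.500).
Solving J·Δ = −F gives Δ = (-0.865, -0.656).
Then the next iterate is (p, q)₁ = (1.635, -0.156).

(1.635, -0.156)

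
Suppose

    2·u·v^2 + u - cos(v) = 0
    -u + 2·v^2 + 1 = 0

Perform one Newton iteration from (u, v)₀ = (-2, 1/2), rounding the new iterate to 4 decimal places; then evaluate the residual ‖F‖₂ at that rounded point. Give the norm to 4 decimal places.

At (-2, 1/2): F = (-3.877583, 3.5000).
Jacobian J = [[2·v^2 + 1, 4·u·v + sin(v)], [-1, 4·v]].
At the point, J = [[1.5000, -3.520574], [-1.0000, 2.0000]] (det J = -0.520574).
Solving J·Δ = −F gives Δ = (8.7727, 2.6364).
Then the next iterate is (u, v)₁ = (6.7727, 3.1364).
Re-evaluating at (6.7727, 3.1364): F = (141.018854, 13.901310), so ‖F‖₂ = 141.7024.

141.7024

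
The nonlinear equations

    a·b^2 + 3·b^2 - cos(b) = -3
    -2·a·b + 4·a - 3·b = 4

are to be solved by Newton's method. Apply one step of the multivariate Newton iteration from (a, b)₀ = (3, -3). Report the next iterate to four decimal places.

At (3, -3): F = (57.989992, 35.0000).
Jacobian J = [[b^2, 2·a·b + 6·b + sin(b)], [-2·b + 4, -2·a - 3]].
At the point, J = [[9.0000, -36.141120], [10.0000, -9.0000]] (det J = 280.411200).
Solving J·Δ = −F gives Δ = (-2.6498, 0.9447).
Then the next iterate is (a, b)₁ = (0.3502, -2.0553).

(0.3502, -2.0553)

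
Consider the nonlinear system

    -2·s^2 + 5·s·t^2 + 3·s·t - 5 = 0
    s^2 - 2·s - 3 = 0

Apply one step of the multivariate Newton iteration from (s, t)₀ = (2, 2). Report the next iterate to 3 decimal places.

(3.500, 0.565)

At (2, 2): F = (39.000, -3.000).
Jacobian J = [[-4·s + 5·t^2 + 3·t, 10·s·t + 3·s], [2·s - 2, 0]].
At the point, J = [[18.000, 46.000], [2.000, 0.000]] (det J = -92.000).
Solving J·Δ = −F gives Δ = (1.500, -1.435).
Then the next iterate is (s, t)₁ = (3.500, 0.565).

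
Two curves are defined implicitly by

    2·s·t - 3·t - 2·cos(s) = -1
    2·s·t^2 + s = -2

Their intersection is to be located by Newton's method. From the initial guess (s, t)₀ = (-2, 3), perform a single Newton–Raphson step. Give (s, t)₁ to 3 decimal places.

(-8.372, -3.545)

At (-2, 3): F = (-19.16771, -36.000).
Jacobian J = [[2·t + 2·sin(s), 2·s - 3], [2·t^2 + 1, 4·s·t]].
At the point, J = [[4.18141, -7.000], [19.000, -24.000]] (det J = 32.64628).
Solving J·Δ = −F gives Δ = (-6.372, -6.545).
Then the next iterate is (s, t)₁ = (-8.372, -3.545).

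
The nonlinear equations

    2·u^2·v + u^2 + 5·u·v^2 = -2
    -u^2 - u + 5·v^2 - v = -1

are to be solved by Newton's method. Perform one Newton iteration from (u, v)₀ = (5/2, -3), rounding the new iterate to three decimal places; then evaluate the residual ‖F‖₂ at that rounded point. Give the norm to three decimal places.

24.207

At (5/2, -3): F = (83.250, 40.250).
Jacobian J = [[4·u·v + 2·u + 5·v^2, 2·u^2 + 10·u·v], [-2·u - 1, 10·v - 1]].
At the point, J = [[20.000, -62.500], [-6.000, -31.000]] (det J = -995.000).
Solving J·Δ = −F gives Δ = (-0.065, 1.311).
Then the next iterate is (u, v)₁ = (2.435, -1.689).
Re-evaluating at (2.435, -1.689): F = (22.63218, 8.58838), so ‖F‖₂ = 24.207.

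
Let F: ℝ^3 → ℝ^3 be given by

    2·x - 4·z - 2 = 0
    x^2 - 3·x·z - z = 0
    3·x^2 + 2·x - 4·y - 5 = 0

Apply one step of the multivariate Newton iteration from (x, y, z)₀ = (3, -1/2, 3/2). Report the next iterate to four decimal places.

At (3, -1/2, 3/2): F = (-2.0000, -6.0000, 30.0000).
Jacobian J = [[2, 0, -4], [2·x - 3·z, 0, -3·x - 1], [6·x + 2, -4, 0]].
At the point, J = [[2.0000, 0.0000, -4.0000], [1.5000, 0.0000, -10.0000], [20.0000, -4.0000, 0.0000]] (det J = -56.0000).
Solving J·Δ = −F gives Δ = (-0.2857, 6.0714, -0.6429).
Then the next iterate is (x, y, z)₁ = (2.7143, 5.5714, 0.8571).

(2.7143, 5.5714, 0.8571)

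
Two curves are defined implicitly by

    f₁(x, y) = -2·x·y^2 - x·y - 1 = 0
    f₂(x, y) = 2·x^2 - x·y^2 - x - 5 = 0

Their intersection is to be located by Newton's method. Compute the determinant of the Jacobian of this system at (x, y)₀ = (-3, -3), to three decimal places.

J = [[-2·y^2 - y, -4·x·y - x], [4·x - y^2 - 1, -2·x·y]].
At the point, J = [[-15.000, -33.000], [-22.000, -18.000]].
det J = -456.000.

-456.000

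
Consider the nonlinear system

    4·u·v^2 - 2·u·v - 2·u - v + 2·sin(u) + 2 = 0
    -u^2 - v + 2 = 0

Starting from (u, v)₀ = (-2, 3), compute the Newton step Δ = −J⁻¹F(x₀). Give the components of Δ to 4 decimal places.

At (-2, 3): F = (-58.818595, -5.0000).
Jacobian J = [[4·v^2 - 2·v + 2·cos(u) - 2, 8·u·v - 2·u - 1], [-2·u, -1]].
At the point, J = [[27.167706, -45.0000], [4.0000, -1.0000]] (det J = 152.832294).
Solving J·Δ = −F gives Δ = (1.0873, -0.6506).

(1.0873, -0.6506)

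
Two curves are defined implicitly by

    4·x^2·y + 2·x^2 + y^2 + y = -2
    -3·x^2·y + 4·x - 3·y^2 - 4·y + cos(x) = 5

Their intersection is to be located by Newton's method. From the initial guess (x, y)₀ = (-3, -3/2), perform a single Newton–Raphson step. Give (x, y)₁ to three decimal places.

At (-3, -3/2): F = (-33.250, 21.76001).
Jacobian J = [[8·x·y + 4·x, 4·x^2 + 2·y + 1], [-6·x·y - sin(x) + 4, -3·x^2 - 6·y - 4]].
At the point, J = [[24.000, 34.000], [-22.85888, -22.000]] (det J = 249.20192).
Solving J·Δ = −F gives Δ = (0.033, 0.954).
Then the next iterate is (x, y)₁ = (-2.967, -0.546).

(-2.967, -0.546)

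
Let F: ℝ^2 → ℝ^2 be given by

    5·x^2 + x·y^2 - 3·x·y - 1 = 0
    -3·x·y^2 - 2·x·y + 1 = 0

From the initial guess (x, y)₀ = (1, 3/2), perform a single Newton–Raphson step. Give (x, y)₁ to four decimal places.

(0.7742, 0.9047)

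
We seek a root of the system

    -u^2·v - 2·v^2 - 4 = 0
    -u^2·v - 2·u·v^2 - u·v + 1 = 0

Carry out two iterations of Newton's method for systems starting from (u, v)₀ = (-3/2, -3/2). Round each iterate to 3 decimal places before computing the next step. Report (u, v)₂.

At (-3/2, -3/2): F = (-5.125, 8.875).
Jacobian J = [[-2·u·v, -u^2 - 4·v], [-2·u·v - 2·v^2 - v, -u^2 - 4·u·v - u]].
At the point, J = [[-4.500, 3.750], [-7.500, -9.750]] (det J = 72.000).
Solving J·Δ = −F gives Δ = (-0.232, 1.089).
Then the next iterate is (u, v)₁ = (-1.732, -0.411).
Round to (-1.732, -0.411) and repeat: F = (-3.10491, 2.10622), J = [[-1.42370, -1.35582], [-1.35055, -4.11523]].
Δ = (-3.881, 1.786), so (u, v)₂ = (-5.613, 1.375).

(-5.613, 1.375)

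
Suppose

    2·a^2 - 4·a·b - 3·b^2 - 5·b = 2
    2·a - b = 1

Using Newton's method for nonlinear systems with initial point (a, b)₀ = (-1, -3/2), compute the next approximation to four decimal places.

At (-1, -3/2): F = (-5.2500, -1.5000).
Jacobian J = [[4·a - 4·b, -4·a - 6·b - 5], [2, -1]].
At the point, J = [[2.0000, 8.0000], [2.0000, -1.0000]] (det J = -18.0000).
Solving J·Δ = −F gives Δ = (0.9583, 0.4167).
Then the next iterate is (a, b)₁ = (-0.0417, -1.0833).

(-0.0417, -1.0833)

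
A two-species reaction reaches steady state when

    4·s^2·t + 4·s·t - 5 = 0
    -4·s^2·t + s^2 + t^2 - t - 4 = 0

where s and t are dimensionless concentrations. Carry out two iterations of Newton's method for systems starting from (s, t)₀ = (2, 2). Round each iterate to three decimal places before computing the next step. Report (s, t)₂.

At (2, 2): F = (43.000, -30.000).
Jacobian J = [[8·s·t + 4·t, 4·s^2 + 4·s], [-8·s·t + 2·s, -4·s^2 + 2·t - 1]].
At the point, J = [[40.000, 24.000], [-28.000, -13.000]] (det J = 152.000).
Solving J·Δ = −F gives Δ = (-1.059, -0.026).
Then the next iterate is (s, t)₁ = (0.941, 1.974).
Round to (0.941, 1.974) and repeat: F = (9.42189, -8.18360), J = [[22.75627, 7.30592], [-12.97827, -0.59392]].
Δ = (-0.667, 0.787), so (s, t)₂ = (0.274, 2.761).

(0.274, 2.761)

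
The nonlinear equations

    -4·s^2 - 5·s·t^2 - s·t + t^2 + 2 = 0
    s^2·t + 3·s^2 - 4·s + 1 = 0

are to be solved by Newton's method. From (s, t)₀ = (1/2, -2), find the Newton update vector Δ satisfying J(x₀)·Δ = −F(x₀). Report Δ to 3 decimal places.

At (1/2, -2): F = (-4.000, -0.750).
Jacobian J = [[-8·s - 5·t^2 - t, -10·s·t - s + 2·t], [2·s·t + 6·s - 4, s^2]].
At the point, J = [[-22.000, 5.500], [-3.000, 0.250]] (det J = 11.000).
Solving J·Δ = −F gives Δ = (-0.284, -0.409).

(-0.284, -0.409)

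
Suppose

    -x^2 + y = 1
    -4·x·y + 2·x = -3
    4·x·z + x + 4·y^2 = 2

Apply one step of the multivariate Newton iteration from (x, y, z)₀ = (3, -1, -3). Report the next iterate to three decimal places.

At (3, -1, -3): F = (-11.000, 21.000, -31.000).
Jacobian J = [[-2·x, 1, 0], [-4·y + 2, -4·x, 0], [4·z + 1, 8·y, 4·x]].
At the point, J = [[-6.000, 1.000, 0.000], [6.000, -12.000, 0.000], [-11.000, -8.000, 12.000]] (det J = 792.000).
Solving J·Δ = −F gives Δ = (-1.682, 0.909, 1.648).
Then the next iterate is (x, y, z)₁ = (1.318, -0.091, -1.352).

(1.318, -0.091, -1.352)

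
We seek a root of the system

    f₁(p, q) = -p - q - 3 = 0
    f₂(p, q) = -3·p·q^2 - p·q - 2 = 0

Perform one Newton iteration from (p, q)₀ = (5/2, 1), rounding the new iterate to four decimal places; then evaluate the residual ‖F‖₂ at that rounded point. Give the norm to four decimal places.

At (5/2, 1): F = (-6.5000, -12.0000).
Jacobian J = [[-1, -1], [-3·q^2 - q, -6·p·q - p]].
At the point, J = [[-1.0000, -1.0000], [-4.0000, -17.5000]] (det J = 13.5000).
Solving J·Δ = −F gives Δ = (-7.5370, 1.0370).
Then the next iterate is (p, q)₁ = (-5.0370, 2.0370).
Re-evaluating at (-5.0370, 2.0370): F = (0.0000, 70.961484), so ‖F‖₂ = 70.9615.

70.9615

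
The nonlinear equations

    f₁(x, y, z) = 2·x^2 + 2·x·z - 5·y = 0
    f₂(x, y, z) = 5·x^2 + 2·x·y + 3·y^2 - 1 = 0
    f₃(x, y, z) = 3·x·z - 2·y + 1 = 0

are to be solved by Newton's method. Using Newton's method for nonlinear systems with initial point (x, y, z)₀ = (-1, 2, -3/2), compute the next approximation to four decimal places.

(-1.2581, 0.6452, 0.2903)

At (-1, 2, -3/2): F = (-5.0000, 12.0000, 1.5000).
Jacobian J = [[4·x + 2·z, -5, 2·x], [10·x + 2·y, 2·x + 6·y, 0], [3·z, -2, 3·x]].
At the point, J = [[-7.0000, -5.0000, -2.0000], [-6.0000, 10.0000, 0.0000], [-4.5000, -2.0000, -3.0000]] (det J = 186.0000).
Solving J·Δ = −F gives Δ = (-0.2581, -1.3548, 1.7903).
Then the next iterate is (x, y, z)₁ = (-1.2581, 0.6452, 0.2903).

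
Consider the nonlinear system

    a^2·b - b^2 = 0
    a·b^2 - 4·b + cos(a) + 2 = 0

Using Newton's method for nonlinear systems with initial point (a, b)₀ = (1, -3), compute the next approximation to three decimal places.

(16.494, 11.995)

At (1, -3): F = (-12.000, 23.54030).
Jacobian J = [[2·a·b, a^2 - 2·b], [b^2 - sin(a), 2·a·b - 4]].
At the point, J = [[-6.000, 7.000], [8.15853, -10.000]] (det J = 2.89030).
Solving J·Δ = −F gives Δ = (15.494, 14.995).
Then the next iterate is (a, b)₁ = (16.494, 11.995).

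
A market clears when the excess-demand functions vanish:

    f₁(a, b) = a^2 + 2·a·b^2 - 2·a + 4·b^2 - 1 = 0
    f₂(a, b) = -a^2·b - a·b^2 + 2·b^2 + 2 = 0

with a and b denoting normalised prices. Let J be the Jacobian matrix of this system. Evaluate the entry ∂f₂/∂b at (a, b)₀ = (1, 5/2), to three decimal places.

4.000

∂f₂/∂b = -a^2 - 2·a·b + 4·b.
At (1, 5/2) this is 4.000.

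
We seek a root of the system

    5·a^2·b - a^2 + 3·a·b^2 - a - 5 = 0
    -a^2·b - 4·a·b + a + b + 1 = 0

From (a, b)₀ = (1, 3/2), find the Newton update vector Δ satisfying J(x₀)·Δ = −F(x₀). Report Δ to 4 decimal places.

At (1, 3/2): F = (7.2500, -4.0000).
Jacobian J = [[10·a·b - 2·a + 3·b^2 - 1, 5·a^2 + 6·a·b], [-2·a·b - 4·b + 1, -a^2 - 4·a + 1]].
At the point, J = [[18.7500, 14.0000], [-8.0000, -4.0000]] (det J = 37.0000).
Solving J·Δ = −F gives Δ = (-0.7297, 0.4595).

(-0.7297, 0.4595)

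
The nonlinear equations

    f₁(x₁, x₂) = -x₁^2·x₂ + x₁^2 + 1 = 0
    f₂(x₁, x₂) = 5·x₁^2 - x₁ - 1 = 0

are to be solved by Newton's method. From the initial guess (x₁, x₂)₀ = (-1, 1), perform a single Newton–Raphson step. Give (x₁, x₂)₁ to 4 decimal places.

(-0.5455, 2.0000)

At (-1, 1): F = (1.0000, 5.0000).
Jacobian J = [[-2·x₁·x₂ + 2·x₁, -x₁^2], [10·x₁ - 1, 0]].
At the point, J = [[0.0000, -1.0000], [-11.0000, 0.0000]] (det J = -11.0000).
Solving J·Δ = −F gives Δ = (0.4545, 1.0000).
Then the next iterate is (x₁, x₂)₁ = (-0.5455, 2.0000).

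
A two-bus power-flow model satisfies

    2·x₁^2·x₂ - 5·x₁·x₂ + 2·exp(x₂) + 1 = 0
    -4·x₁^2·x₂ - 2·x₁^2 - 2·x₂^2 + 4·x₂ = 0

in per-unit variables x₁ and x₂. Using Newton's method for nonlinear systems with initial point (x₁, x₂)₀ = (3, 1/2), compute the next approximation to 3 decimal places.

At (3, 1/2): F = (5.79744, -34.500).
Jacobian J = [[4·x₁·x₂ - 5·x₂, 2·x₁^2 - 5·x₁ + 2·exp(x₂)], [-8·x₁·x₂ - 4·x₁, -4·x₁^2 - 4·x₂ + 4]].
At the point, J = [[3.500, 6.29744], [-24.000, -34.000]] (det J = 32.13862).
Solving J·Δ = −F gives Δ = (-0.627, -0.572).
Then the next iterate is (x₁, x₂)₁ = (2.373, -0.072).

(2.373, -0.072)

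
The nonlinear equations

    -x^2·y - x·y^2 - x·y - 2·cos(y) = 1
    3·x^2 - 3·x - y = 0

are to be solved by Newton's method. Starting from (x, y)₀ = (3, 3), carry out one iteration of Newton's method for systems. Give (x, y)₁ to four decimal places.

(1.9327, 1.9905)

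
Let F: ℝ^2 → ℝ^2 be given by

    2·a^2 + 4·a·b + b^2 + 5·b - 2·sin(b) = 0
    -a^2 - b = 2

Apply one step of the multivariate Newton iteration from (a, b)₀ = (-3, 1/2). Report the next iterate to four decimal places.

At (-3, 1/2): F = (13.791149, -11.5000).
Jacobian J = [[4·a + 4·b, 4·a + 2·b - 2·cos(b) + 5], [-2·a, -1]].
At the point, J = [[-10.0000, -7.755165], [6.0000, -1.0000]] (det J = 56.530991).
Solving J·Δ = −F gives Δ = (1.8216, -0.5705).
Then the next iterate is (a, b)₁ = (-1.1784, -0.0705).

(-1.1784, -0.0705)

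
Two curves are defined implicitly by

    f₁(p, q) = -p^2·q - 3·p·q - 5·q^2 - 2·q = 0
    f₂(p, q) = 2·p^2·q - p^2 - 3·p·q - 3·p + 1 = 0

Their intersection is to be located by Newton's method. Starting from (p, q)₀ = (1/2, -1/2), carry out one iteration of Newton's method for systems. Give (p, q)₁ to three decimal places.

(0.632, -1.211)

At (1/2, -1/2): F = (0.625, -0.250).
Jacobian J = [[-2·p·q - 3·q, -p^2 - 3·p - 10·q - 2], [4·p·q - 2·p - 3·q - 3, 2·p^2 - 3·p]].
At the point, J = [[2.000, 1.250], [-3.500, -1.000]] (det J = 2.375).
Solving J·Δ = −F gives Δ = (0.132, -0.711).
Then the next iterate is (p, q)₁ = (0.632, -1.211).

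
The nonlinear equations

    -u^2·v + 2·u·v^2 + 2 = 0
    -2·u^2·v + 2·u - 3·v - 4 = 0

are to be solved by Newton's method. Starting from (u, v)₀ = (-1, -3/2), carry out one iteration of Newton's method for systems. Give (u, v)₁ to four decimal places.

(-0.8000, -1.3600)

At (-1, -3/2): F = (-1.0000, 1.5000).
Jacobian J = [[-2·u·v + 2·v^2, -u^2 + 4·u·v], [-4·u·v + 2, -2·u^2 - 3]].
At the point, J = [[1.5000, 5.0000], [-4.0000, -5.0000]] (det J = 12.5000).
Solving J·Δ = −F gives Δ = (0.2000, 0.1400).
Then the next iterate is (u, v)₁ = (-0.8000, -1.3600).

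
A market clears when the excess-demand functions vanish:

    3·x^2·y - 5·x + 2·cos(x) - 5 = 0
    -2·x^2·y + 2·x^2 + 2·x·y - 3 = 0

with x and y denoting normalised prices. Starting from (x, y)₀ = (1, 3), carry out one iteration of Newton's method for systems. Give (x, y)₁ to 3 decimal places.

(0.500, 4.859)

At (1, 3): F = (0.08060, -1.000).
Jacobian J = [[6·x·y - 2·sin(x) - 5, 3·x^2], [-4·x·y + 4·x + 2·y, -2·x^2 + 2·x]].
At the point, J = [[11.31706, 3.000], [-2.000, 0.000]] (det J = 6.000).
Solving J·Δ = −F gives Δ = (-0.500, 1.859).
Then the next iterate is (x, y)₁ = (0.500, 4.859).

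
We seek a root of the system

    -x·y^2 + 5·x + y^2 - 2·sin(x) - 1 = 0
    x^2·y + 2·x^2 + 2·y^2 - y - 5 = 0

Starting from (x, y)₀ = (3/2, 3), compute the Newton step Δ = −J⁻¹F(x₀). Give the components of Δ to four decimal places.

(6.4627, -8.9201)

At (3/2, 3): F = (0.005010, 21.2500).
Jacobian J = [[-y^2 - 2·cos(x) + 5, -2·x·y + 2·y], [2·x·y + 4·x, x^2 + 4·y - 1]].
At the point, J = [[-4.141474, -3.0000], [15.0000, 13.2500]] (det J = -9.874536).
Solving J·Δ = −F gives Δ = (6.4627, -8.9201).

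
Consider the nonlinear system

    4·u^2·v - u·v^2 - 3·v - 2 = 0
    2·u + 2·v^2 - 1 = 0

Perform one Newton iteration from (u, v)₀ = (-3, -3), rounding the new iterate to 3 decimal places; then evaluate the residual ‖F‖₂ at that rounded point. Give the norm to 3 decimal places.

At (-3, -3): F = (-74.000, 11.000).
Jacobian J = [[8·u·v - v^2, 4·u^2 - 2·u·v - 3], [2, 4·v]].
At the point, J = [[63.000, 15.000], [2.000, -12.000]] (det J = -786.000).
Solving J·Δ = −F gives Δ = (0.920, 1.070).
Then the next iterate is (u, v)₁ = (-2.080, -1.930).
Re-evaluating at (-2.080, -1.930): F = (-21.86202, 2.28980), so ‖F‖₂ = 21.982.

21.982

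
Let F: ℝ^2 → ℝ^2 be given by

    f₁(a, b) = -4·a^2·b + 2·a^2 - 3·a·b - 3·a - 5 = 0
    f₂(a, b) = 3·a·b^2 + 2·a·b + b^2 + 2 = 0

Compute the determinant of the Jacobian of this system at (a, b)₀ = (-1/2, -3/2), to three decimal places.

J = [[-8·a·b + 4·a - 3·b - 3, -4·a^2 - 3·a], [3·b^2 + 2·b, 6·a·b + 2·a + 2·b]].
At the point, J = [[-6.500, 0.500], [3.750, 0.500]].
det J = -5.125.

-5.125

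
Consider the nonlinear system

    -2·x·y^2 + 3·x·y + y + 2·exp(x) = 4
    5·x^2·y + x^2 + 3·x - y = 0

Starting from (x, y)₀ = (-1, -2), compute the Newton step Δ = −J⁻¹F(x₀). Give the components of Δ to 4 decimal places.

(0.4145, 0.3237)

At (-1, -2): F = (8.735759, -10.0000).
Jacobian J = [[-2·y^2 + 3·y + 2·exp(x), -4·x·y + 3·x + 1], [10·x·y + 2·x + 3, 5·x^2 - 1]].
At the point, J = [[-13.264241, -10.0000], [21.0000, 4.0000]] (det J = 156.943036).
Solving J·Δ = −F gives Δ = (0.4145, 0.3237).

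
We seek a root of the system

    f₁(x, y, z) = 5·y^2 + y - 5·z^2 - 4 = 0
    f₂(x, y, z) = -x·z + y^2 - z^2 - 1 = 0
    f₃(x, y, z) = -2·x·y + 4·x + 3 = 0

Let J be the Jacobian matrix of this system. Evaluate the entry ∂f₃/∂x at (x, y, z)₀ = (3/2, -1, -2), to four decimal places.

∂f₃/∂x = -2·y + 4.
At (3/2, -1, -2) this is 6.0000.

6.0000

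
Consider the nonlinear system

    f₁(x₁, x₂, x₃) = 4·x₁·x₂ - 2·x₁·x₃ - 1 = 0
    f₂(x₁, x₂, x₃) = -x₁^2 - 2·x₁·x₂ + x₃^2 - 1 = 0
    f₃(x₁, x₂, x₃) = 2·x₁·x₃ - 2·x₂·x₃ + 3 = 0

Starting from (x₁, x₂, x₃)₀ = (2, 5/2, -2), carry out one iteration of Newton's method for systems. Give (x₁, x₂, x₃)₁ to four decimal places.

At (2, 5/2, -2): F = (27.0000, -11.0000, 5.0000).
Jacobian J = [[4·x₂ - 2·x₃, 4·x₁, -2·x₁], [-2·x₁ - 2·x₂, -2·x₁, 2·x₃], [2·x₃, -2·x₃, 2·x₁ - 2·x₂]].
At the point, J = [[14.0000, 8.0000, -4.0000], [-9.0000, -4.0000, -4.0000], [-4.0000, 4.0000, -1.0000]] (det J = 544.0000).
Solving J·Δ = −F gives Δ = (-0.7132, -1.7996, 0.6544).
Then the next iterate is (x₁, x₂, x₃)₁ = (1.2868, 0.7004, -1.3456).

(1.2868, 0.7004, -1.3456)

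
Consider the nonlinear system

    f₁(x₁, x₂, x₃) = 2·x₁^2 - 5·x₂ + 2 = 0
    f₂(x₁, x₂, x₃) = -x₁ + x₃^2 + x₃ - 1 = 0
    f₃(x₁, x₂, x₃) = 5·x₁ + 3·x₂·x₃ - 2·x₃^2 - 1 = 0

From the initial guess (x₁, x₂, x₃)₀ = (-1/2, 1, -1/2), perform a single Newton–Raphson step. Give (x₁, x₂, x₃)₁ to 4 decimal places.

At (-1/2, 1, -1/2): F = (-2.5000, -0.7500, -5.5000).
Jacobian J = [[4·x₁, -5, 0], [-1, 0, 2·x₃ + 1], [5, 3·x₃, 3·x₂ - 4·x₃]].
At the point, J = [[-2.0000, -5.0000, 0.0000], [-1.0000, 0.0000, 0.0000], [5.0000, -1.5000, 5.0000]] (det J = -25.0000).
Solving J·Δ = −F gives Δ = (-0.7500, -0.2000, 1.7900).
Then the next iterate is (x₁, x₂, x₃)₁ = (-1.2500, 0.8000, 1.2900).

(-1.2500, 0.8000, 1.2900)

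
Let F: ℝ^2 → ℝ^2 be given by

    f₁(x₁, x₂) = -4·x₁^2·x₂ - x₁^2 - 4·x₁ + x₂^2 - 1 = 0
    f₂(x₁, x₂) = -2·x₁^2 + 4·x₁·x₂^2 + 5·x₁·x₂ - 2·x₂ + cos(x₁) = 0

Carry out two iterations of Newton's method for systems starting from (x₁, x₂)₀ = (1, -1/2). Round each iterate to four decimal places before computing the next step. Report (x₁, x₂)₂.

At (1, -1/2): F = (-3.7500, -1.959698).
Jacobian J = [[-8·x₁·x₂ - 2·x₁ - 4, -4·x₁^2 + 2·x₂], [-4·x₁ + 4·x₂^2 + 5·x₂ - sin(x₁), 8·x₁·x₂ + 5·x₁ - 2]].
At the point, J = [[-2.0000, -5.0000], [-6.341471, -1.0000]] (det J = -29.707355).
Solving J·Δ = −F gives Δ = (-0.2036, -0.6686).
Then the next iterate is (x₁, x₂)₁ = (0.7964, -1.1686).
Round to (0.7964, -1.1686) and repeat: F = (-0.489475, 1.464952), J = [[1.852584, -4.874212], [-4.280939, -5.463384]].
Δ = (0.3167, 0.0200), so (x₁, x₂)₂ = (1.1131, -1.1486).

(1.1131, -1.1486)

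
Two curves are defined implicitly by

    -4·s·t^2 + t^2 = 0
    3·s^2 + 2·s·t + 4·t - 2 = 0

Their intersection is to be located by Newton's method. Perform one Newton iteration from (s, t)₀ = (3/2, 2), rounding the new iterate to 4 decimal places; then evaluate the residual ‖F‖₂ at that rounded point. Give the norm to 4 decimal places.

At (3/2, 2): F = (-20.0000, 18.7500).
Jacobian J = [[-4·t^2, -8·s·t + 2·t], [6·s + 2·t, 2·s + 4]].
At the point, J = [[-16.0000, -20.0000], [13.0000, 7.0000]] (det J = 148.0000).
Solving J·Δ = −F gives Δ = (-1.5878, 0.2703).
Then the next iterate is (s, t)₁ = (-0.0878, 2.2703).
Re-evaluating at (-0.0878, 2.2703): F = (6.964439, 6.705662), so ‖F‖₂ = 9.6680.

9.6680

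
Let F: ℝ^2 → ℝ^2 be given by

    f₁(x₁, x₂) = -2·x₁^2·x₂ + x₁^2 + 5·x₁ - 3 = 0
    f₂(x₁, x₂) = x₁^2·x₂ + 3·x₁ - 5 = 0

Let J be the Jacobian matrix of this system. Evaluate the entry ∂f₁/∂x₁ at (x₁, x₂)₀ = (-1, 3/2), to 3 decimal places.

9.000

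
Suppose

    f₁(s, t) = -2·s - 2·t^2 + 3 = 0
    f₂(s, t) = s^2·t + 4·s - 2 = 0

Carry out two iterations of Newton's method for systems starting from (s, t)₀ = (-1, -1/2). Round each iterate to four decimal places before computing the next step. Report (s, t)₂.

(0.5919, -0.9974)

At (-1, -1/2): F = (4.5000, -6.5000).
Jacobian J = [[-2, -4·t], [2·s·t + 4, s^2]].
At the point, J = [[-2.0000, 2.0000], [5.0000, 1.0000]] (det J = -12.0000).
Solving J·Δ = −F gives Δ = (1.4583, -0.7917).
Then the next iterate is (s, t)₁ = (0.4583, -1.2917).
Round to (0.4583, -1.2917) and repeat: F = (-1.253578, -0.438107), J = [[-2.0000, 5.1668], [2.816028, 0.210039]].
Δ = (0.1336, 0.2943), so (s, t)₂ = (0.5919, -0.9974).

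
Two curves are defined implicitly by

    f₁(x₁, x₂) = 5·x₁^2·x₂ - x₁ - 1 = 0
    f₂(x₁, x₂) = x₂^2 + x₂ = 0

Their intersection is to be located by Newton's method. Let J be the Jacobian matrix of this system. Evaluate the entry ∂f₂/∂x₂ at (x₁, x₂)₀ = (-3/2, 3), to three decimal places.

7.000

∂f₂/∂x₂ = 2·x₂ + 1.
At (-3/2, 3) this is 7.000.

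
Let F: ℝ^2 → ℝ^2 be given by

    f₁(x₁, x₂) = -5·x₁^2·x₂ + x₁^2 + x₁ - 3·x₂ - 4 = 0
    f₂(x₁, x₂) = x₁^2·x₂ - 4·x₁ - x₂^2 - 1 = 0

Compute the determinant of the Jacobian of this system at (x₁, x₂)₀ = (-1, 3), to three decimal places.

-225.000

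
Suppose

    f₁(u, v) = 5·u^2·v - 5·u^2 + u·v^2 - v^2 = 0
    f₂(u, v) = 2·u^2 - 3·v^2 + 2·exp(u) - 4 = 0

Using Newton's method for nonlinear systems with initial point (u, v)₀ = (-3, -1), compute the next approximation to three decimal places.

(-1.844, -0.557)

At (-3, -1): F = (-94.000, 11.09957).
Jacobian J = [[10·u·v - 10·u + v^2, 5·u^2 + 2·u·v - 2·v], [4·u + 2·exp(u), -6·v]].
At the point, J = [[61.000, 53.000], [-11.90043, 6.000]] (det J = 996.72257).
Solving J·Δ = −F gives Δ = (1.156, 0.443).
Then the next iterate is (u, v)₁ = (-1.844, -0.557).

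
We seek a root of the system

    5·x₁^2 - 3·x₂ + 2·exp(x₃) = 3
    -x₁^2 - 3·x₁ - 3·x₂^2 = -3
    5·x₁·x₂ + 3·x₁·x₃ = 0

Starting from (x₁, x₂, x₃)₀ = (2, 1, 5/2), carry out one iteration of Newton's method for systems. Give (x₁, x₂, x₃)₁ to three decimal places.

At (2, 1, 5/2): F = (38.36499, -10.000, 25.000).
Jacobian J = [[10·x₁, -3, 2·exp(x₃)], [-2·x₁ - 3, -6·x₂, 0], [5·x₂ + 3·x₃, 5·x₁, 3·x₁]].
At the point, J = [[20.000, -3.000, 24.36499], [-7.000, -6.000, 0.000], [12.500, 10.000, 6.000]] (det J = -724.17506).
Solving J·Δ = −F gives Δ = (-0.473, -1.114, -1.323).
Then the next iterate is (x₁, x₂, x₃)₁ = (1.527, -0.114, 1.177).

(1.527, -0.114, 1.177)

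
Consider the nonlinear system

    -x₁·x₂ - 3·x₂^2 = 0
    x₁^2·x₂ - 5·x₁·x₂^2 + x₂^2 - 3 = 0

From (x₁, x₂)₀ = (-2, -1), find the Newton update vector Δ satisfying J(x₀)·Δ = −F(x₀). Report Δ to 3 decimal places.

At (-2, -1): F = (-5.000, 4.000).
Jacobian J = [[-x₂, -x₁ - 6·x₂], [2·x₁·x₂ - 5·x₂^2, x₁^2 - 10·x₁·x₂ + 2·x₂]].
At the point, J = [[1.000, 8.000], [-1.000, -18.000]] (det J = -10.000).
Solving J·Δ = −F gives Δ = (5.800, -0.100).

(5.800, -0.100)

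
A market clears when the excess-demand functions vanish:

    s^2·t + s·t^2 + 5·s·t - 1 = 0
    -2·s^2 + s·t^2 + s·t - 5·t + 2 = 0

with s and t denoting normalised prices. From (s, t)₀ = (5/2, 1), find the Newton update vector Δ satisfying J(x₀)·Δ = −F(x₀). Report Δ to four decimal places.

(-1.3793, -0.2138)

At (5/2, 1): F = (20.2500, -10.5000).
Jacobian J = [[2·s·t + t^2 + 5·t, s^2 + 2·s·t + 5·s], [-4·s + t^2 + t, 2·s·t + s - 5]].
At the point, J = [[11.0000, 23.7500], [-8.0000, 2.5000]] (det J = 217.5000).
Solving J·Δ = −F gives Δ = (-1.3793, -0.2138).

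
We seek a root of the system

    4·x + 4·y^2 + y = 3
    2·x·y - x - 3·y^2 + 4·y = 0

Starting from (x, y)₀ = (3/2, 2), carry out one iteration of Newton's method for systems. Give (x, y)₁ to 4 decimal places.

(-0.0986, 1.1408)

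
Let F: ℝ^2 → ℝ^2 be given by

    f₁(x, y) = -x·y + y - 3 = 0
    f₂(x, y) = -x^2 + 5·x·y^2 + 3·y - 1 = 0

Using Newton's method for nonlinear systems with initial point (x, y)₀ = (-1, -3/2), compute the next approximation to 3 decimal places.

(144.000, -107.250)

At (-1, -3/2): F = (-6.000, -17.750).
Jacobian J = [[-y, -x + 1], [-2·x + 5·y^2, 10·x·y + 3]].
At the point, J = [[1.500, 2.000], [13.250, 18.000]] (det J = 0.500).
Solving J·Δ = −F gives Δ = (145.000, -105.750).
Then the next iterate is (x, y)₁ = (144.000, -107.250).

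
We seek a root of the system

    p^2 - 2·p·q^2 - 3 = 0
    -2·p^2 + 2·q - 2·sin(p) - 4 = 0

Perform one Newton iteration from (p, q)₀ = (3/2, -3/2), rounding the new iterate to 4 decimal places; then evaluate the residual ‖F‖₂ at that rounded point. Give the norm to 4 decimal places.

At (3/2, -3/2): F = (-7.5000, -13.494990).
Jacobian J = [[2·p - 2·q^2, -4·p·q], [-4·p - 2·cos(p), 2]].
At the point, J = [[-1.5000, 9.0000], [-6.141474, 2.0000]] (det J = 52.273270).
Solving J·Δ = −F gives Δ = (-2.0365, 0.4939).
Then the next iterate is (p, q)₁ = (-0.5365, -1.0061).
Re-evaluating at (-0.5365, -1.0061): F = (-1.626037, -5.565603), so ‖F‖₂ = 5.7983.

5.7983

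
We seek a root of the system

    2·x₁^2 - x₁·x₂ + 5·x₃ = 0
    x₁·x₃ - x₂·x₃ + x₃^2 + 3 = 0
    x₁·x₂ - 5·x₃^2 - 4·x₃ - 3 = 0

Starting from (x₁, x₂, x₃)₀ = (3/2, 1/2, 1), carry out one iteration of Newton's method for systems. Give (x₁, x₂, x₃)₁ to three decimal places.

At (3/2, 1/2, 1): F = (8.750, 5.000, -11.250).
Jacobian J = [[4·x₁ - x₂, -x₁, 5], [x₃, -x₃, x₁ - x₂ + 2·x₃], [x₂, x₁, -10·x₃ - 4]].
At the point, J = [[5.500, -1.500, 5.000], [1.000, -1.000, 3.000], [0.500, 1.500, -14.000]] (det J = 39.000).
Solving J·Δ = −F gives Δ = (-0.256, 3.397, -0.449).
Then the next iterate is (x₁, x₂, x₃)₁ = (1.244, 3.897, 0.551).

(1.244, 3.897, 0.551)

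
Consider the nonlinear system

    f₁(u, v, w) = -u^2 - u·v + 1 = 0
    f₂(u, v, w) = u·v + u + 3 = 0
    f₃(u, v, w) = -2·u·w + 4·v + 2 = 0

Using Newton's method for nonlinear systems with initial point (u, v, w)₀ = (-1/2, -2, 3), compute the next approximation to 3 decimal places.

(-2.125, 8.250, -44.750)

At (-1/2, -2, 3): F = (-0.250, 3.500, -3.000).
Jacobian J = [[-2·u - v, -u, 0], [v + 1, u, 0], [-2·w, 4, -2·u]].
At the point, J = [[3.000, 0.500, 0.000], [-1.000, -0.500, 0.000], [-6.000, 4.000, 1.000]] (det J = -1.000).
Solving J·Δ = −F gives Δ = (-1.625, 10.250, -47.750).
Then the next iterate is (u, v, w)₁ = (-2.125, 8.250, -44.750).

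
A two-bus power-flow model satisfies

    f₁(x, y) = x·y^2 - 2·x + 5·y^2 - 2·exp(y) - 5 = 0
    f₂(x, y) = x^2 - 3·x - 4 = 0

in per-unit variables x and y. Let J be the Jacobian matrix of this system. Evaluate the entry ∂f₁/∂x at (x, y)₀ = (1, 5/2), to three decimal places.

4.250

∂f₁/∂x = y^2 - 2.
At (1, 5/2) this is 4.250.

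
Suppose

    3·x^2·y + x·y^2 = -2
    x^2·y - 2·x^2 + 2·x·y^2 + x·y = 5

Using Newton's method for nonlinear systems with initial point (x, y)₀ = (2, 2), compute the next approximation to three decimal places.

At (2, 2): F = (34.000, 15.000).
Jacobian J = [[6·x·y + y^2, 3·x^2 + 2·x·y], [2·x·y - 4·x + 2·y^2 + y, x^2 + 4·x·y + x]].
At the point, J = [[28.000, 20.000], [10.000, 22.000]] (det J = 416.000).
Solving J·Δ = −F gives Δ = (-1.077, -0.192).
Then the next iterate is (x, y)₁ = (0.923, 1.808).

(0.923, 1.808)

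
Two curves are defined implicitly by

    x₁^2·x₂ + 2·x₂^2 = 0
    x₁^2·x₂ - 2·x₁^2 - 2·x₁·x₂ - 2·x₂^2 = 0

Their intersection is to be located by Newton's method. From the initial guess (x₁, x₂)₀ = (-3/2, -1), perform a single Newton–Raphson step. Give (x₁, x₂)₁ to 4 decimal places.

(-1.0133, -0.3085)

At (-3/2, -1): F = (-0.2500, -11.7500).
Jacobian J = [[2·x₁·x₂, x₁^2 + 4·x₂], [2·x₁·x₂ - 4·x₁ - 2·x₂, x₁^2 - 2·x₁ - 4·x₂]].
At the point, J = [[3.0000, -1.7500], [11.0000, 9.2500]] (det J = 47.0000).
Solving J·Δ = −F gives Δ = (0.4867, 0.6915).
Then the next iterate is (x₁, x₂)₁ = (-1.0133, -0.3085).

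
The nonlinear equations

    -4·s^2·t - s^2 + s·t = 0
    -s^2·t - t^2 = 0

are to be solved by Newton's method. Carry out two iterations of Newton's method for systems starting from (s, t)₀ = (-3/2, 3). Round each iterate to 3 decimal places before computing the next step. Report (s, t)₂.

(-0.712, 0.849)

At (-3/2, 3): F = (-33.750, -15.750).
Jacobian J = [[-8·s·t - 2·s + t, -4·s^2 + s], [-2·s·t, -s^2 - 2·t]].
At the point, J = [[42.000, -10.500], [9.000, -8.250]] (det J = -252.000).
Solving J·Δ = −F gives Δ = (0.449, -1.420).
Then the next iterate is (s, t)₁ = (-1.051, 1.580).
Round to (-1.051, 1.580) and repeat: F = (-9.74626, -4.24167), J = [[16.96664, -5.46940], [3.32116, -4.26460]].
Δ = (0.339, -0.731), so (s, t)₂ = (-0.712, 0.849).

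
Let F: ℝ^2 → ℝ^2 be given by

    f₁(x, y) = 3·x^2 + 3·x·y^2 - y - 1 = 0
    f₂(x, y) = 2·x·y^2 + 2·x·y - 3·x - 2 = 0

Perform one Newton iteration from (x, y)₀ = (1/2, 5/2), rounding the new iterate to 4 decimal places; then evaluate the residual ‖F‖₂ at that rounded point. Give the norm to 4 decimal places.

1.8574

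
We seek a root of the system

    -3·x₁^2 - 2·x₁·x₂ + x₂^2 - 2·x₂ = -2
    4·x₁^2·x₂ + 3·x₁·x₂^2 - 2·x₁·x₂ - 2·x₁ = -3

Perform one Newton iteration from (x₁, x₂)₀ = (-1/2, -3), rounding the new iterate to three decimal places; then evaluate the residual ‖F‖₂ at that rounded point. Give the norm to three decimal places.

At (-1/2, -3): F = (13.250, -15.500).
Jacobian J = [[-6·x₁ - 2·x₂, -2·x₁ + 2·x₂ - 2], [8·x₁·x₂ + 3·x₂^2 - 2·x₂ - 2, 4·x₁^2 + 6·x₁·x₂ - 2·x₁]].
At the point, J = [[9.000, -7.000], [43.000, 11.000]] (det J = 400.000).
Solving J·Δ = −F gives Δ = (-0.093, 1.773).
Then the next iterate is (x₁, x₂)₁ = (-0.593, -1.227).
Re-evaluating at (-0.593, -1.227): F = (3.44936, -1.67345), so ‖F‖₂ = 3.834.

3.834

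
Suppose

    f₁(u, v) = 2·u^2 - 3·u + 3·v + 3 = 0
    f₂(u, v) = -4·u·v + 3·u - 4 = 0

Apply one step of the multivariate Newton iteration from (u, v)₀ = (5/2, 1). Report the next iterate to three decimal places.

(1.149, 0.485)

At (5/2, 1): F = (11.000, -6.500).
Jacobian J = [[4·u - 3, 3], [-4·v + 3, -4·u]].
At the point, J = [[7.000, 3.000], [-1.000, -10.000]] (det J = -67.000).
Solving J·Δ = −F gives Δ = (-1.351, -0.515).
Then the next iterate is (u, v)₁ = (1.149, 0.485).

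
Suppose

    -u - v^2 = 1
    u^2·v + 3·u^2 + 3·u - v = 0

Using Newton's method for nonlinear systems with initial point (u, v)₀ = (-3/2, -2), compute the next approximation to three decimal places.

(-4.200, -1.800)

At (-3/2, -2): F = (-3.500, -0.250).
Jacobian J = [[-1, -2·v], [2·u·v + 6·u + 3, u^2 - 1]].
At the point, J = [[-1.000, 4.000], [0.000, 1.250]] (det J = -1.250).
Solving J·Δ = −F gives Δ = (-2.700, 0.200).
Then the next iterate is (u, v)₁ = (-4.200, -1.800).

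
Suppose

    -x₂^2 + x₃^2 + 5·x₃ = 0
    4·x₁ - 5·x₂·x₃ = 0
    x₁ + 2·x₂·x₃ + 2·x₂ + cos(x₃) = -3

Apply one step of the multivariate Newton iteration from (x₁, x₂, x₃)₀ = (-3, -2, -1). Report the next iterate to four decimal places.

(-1.1717, -0.5624, -0.2501)

At (-3, -2, -1): F = (-8.0000, -22.0000, 0.540302).
Jacobian J = [[0, -2·x₂, 2·x₃ + 5], [4, -5·x₃, -5·x₂], [1, 2·x₃ + 2, 2·x₂ - sin(x₃)]].
At the point, J = [[0.0000, 4.0000, 3.0000], [4.0000, 5.0000, 10.0000], [1.0000, 0.0000, -3.158529]] (det J = 75.536464).
Solving J·Δ = −F gives Δ = (1.8283, 1.4376, 0.7499).
Then the next iterate is (x₁, x₂, x₃)₁ = (-1.1717, -0.5624, -0.2501).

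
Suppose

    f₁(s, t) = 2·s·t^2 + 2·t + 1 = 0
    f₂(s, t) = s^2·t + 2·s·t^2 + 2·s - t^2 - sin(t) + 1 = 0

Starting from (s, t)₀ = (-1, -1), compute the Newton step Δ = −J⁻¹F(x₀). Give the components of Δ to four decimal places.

(0.2414, 0.4195)

At (-1, -1): F = (-3.0000, -4.158529).
Jacobian J = [[2·t^2, 4·s·t + 2], [2·s·t + 2·t^2 + 2, s^2 + 4·s·t - 2·t - cos(t)]].
At the point, J = [[2.0000, 6.0000], [6.0000, 6.459698]] (det J = -23.080605).
Solving J·Δ = −F gives Δ = (0.2414, 0.4195).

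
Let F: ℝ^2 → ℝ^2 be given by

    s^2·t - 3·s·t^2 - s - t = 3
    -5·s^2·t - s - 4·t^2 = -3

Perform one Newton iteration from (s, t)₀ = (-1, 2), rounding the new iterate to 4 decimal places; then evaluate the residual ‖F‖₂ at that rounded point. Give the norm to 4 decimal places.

2.6988

At (-1, 2): F = (10.0000, -22.0000).
Jacobian J = [[2·s·t - 3·t^2 - 1, s^2 - 6·s·t - 1], [-10·s·t - 1, -5·s^2 - 8·t]].
At the point, J = [[-17.0000, 12.0000], [19.0000, -21.0000]] (det J = 129.0000).
Solving J·Δ = −F gives Δ = (-0.4186, -1.4264).
Then the next iterate is (s, t)₁ = (-1.4186, 0.5736).
Re-evaluating at (-1.4186, 0.5736): F = (0.399558, -2.669105), so ‖F‖₂ = 2.6988.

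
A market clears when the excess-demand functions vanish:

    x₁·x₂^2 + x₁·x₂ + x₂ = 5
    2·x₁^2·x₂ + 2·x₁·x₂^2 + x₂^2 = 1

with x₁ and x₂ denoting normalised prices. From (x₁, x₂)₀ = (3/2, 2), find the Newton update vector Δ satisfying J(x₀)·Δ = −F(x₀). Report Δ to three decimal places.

At (3/2, 2): F = (6.000, 24.000).
Jacobian J = [[x₂^2 + x₂, 2·x₁·x₂ + x₁ + 1], [4·x₁·x₂ + 2·x₂^2, 2·x₁^2 + 4·x₁·x₂ + 2·x₂]].
At the point, J = [[6.000, 8.500], [20.000, 20.500]] (det J = -47.000).
Solving J·Δ = −F gives Δ = (-1.723, 0.511).

(-1.723, 0.511)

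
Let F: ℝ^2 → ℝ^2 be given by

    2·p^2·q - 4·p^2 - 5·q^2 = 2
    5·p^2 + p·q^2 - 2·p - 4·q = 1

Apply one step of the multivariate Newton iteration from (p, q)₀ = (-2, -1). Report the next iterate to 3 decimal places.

At (-2, -1): F = (-31.000, 25.000).
Jacobian J = [[4·p·q - 8·p, 2·p^2 - 10·q], [10·p + q^2 - 2, 2·p·q - 4]].
At the point, J = [[24.000, 18.000], [-21.000, 0.000]] (det J = 378.000).
Solving J·Δ = −F gives Δ = (1.190, 0.135).
Then the next iterate is (p, q)₁ = (-0.810, -0.865).

(-0.810, -0.865)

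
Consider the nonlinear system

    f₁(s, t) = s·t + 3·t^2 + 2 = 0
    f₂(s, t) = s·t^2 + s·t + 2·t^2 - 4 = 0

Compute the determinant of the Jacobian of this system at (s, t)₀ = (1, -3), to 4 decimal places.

153.0000

J = [[t, s + 6·t], [t^2 + t, 2·s·t + s + 4·t]].
At the point, J = [[-3.0000, -17.0000], [6.0000, -17.0000]].
det J = 153.0000.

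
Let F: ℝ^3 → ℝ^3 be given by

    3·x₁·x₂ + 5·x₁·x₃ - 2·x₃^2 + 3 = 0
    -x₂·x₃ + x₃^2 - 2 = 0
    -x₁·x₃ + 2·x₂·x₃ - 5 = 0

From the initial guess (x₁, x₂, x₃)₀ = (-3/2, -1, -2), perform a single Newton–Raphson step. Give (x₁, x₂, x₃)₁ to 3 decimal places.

(-0.271, -1.356, -2.237)

At (-3/2, -1, -2): F = (14.500, 0.000, -4.000).
Jacobian J = [[3·x₂ + 5·x₃, 3·x₁, 5·x₁ - 4·x₃], [0, -x₃, -x₂ + 2·x₃], [-x₃, 2·x₃, -x₁ + 2·x₂]].
At the point, J = [[-13.000, -4.500, 0.500], [0.000, 2.000, -3.000], [2.000, -4.000, -0.500]] (det J = 194.000).
Solving J·Δ = −F gives Δ = (1.229, -0.356, -0.237).
Then the next iterate is (x₁, x₂, x₃)₁ = (-0.271, -1.356, -2.237).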